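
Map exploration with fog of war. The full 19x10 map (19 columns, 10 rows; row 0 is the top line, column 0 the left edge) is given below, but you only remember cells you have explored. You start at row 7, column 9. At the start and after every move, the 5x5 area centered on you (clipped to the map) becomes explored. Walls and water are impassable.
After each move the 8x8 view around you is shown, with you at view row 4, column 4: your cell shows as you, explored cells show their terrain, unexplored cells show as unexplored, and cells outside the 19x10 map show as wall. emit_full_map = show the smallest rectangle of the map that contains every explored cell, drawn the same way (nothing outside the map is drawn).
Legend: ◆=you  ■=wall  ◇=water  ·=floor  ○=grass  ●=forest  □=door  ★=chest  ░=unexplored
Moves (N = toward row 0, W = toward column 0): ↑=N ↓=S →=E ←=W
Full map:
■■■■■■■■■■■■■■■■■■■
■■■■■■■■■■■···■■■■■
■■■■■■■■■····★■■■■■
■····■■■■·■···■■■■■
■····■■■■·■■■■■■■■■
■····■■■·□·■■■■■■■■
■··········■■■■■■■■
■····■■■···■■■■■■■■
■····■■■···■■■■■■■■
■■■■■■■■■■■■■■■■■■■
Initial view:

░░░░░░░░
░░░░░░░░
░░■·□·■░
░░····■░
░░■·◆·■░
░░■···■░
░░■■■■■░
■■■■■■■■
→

░░░░░░░░
░░░░░░░░
░■·□·■■░
░····■■░
░■··◆■■░
░■···■■░
░■■■■■■░
■■■■■■■■

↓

░░░░░░░░
░■·□·■■░
░····■■░
░■···■■░
░■··◆■■░
░■■■■■■░
■■■■■■■■
■■■■■■■■

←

░░░░░░░░
░░■·□·■■
░░····■■
░░■···■■
░░■·◆·■■
░░■■■■■■
■■■■■■■■
■■■■■■■■

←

░░░░░░░░
░░░■·□·■
░░·····■
░░■■···■
░░■■◆··■
░░■■■■■■
■■■■■■■■
■■■■■■■■

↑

░░░░░░░░
░░░░░░░░
░░■■·□·■
░░·····■
░░■■◆··■
░░■■···■
░░■■■■■■
■■■■■■■■

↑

░░░░░░░░
░░░░░░░░
░░■■■·■░
░░■■·□·■
░░··◆··■
░░■■···■
░░■■···■
░░■■■■■■

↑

░░░░░░░░
░░░░░░░░
░░■■■·■░
░░■■■·■░
░░■■◆□·■
░░·····■
░░■■···■
░░■■···■

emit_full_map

■■■·■░░
■■■·■░░
■■◆□·■■
·····■■
■■···■■
■■···■■
■■■■■■■

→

░░░░░░░░
░░░░░░░░
░■■■·■·░
░■■■·■■░
░■■·◆·■■
░·····■■
░■■···■■
░■■···■■

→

░░░░░░░░
░░░░░░░░
■■■·■··░
■■■·■■■░
■■·□◆■■░
·····■■░
■■···■■░
■■···■■░

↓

░░░░░░░░
■■■·■··░
■■■·■■■░
■■·□·■■░
····◆■■░
■■···■■░
■■···■■░
■■■■■■■░

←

░░░░░░░░
░■■■·■··
░■■■·■■■
░■■·□·■■
░···◆·■■
░■■···■■
░■■···■■
░■■■■■■■

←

░░░░░░░░
░░■■■·■·
░░■■■·■■
░░■■·□·■
░░··◆··■
░░■■···■
░░■■···■
░░■■■■■■

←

░░░░░░░░
░░░■■■·■
░░■■■■·■
░░■■■·□·
░░··◆···
░░■■■···
░░■■■···
░░░■■■■■

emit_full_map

░■■■·■··
■■■■·■■■
■■■·□·■■
··◆···■■
■■■···■■
■■■···■■
░■■■■■■■

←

░░░░░░░░
░░░░■■■·
░░·■■■■·
░░·■■■·□
░░··◆···
░░·■■■··
░░·■■■··
░░░░■■■■

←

░░░░░░░░
░░░░░■■■
░░··■■■■
░░··■■■·
░░··◆···
░░··■■■·
░░··■■■·
░░░░░■■■

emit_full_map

░░░■■■·■··
··■■■■·■■■
··■■■·□·■■
··◆·····■■
··■■■···■■
··■■■···■■
░░░■■■■■■■


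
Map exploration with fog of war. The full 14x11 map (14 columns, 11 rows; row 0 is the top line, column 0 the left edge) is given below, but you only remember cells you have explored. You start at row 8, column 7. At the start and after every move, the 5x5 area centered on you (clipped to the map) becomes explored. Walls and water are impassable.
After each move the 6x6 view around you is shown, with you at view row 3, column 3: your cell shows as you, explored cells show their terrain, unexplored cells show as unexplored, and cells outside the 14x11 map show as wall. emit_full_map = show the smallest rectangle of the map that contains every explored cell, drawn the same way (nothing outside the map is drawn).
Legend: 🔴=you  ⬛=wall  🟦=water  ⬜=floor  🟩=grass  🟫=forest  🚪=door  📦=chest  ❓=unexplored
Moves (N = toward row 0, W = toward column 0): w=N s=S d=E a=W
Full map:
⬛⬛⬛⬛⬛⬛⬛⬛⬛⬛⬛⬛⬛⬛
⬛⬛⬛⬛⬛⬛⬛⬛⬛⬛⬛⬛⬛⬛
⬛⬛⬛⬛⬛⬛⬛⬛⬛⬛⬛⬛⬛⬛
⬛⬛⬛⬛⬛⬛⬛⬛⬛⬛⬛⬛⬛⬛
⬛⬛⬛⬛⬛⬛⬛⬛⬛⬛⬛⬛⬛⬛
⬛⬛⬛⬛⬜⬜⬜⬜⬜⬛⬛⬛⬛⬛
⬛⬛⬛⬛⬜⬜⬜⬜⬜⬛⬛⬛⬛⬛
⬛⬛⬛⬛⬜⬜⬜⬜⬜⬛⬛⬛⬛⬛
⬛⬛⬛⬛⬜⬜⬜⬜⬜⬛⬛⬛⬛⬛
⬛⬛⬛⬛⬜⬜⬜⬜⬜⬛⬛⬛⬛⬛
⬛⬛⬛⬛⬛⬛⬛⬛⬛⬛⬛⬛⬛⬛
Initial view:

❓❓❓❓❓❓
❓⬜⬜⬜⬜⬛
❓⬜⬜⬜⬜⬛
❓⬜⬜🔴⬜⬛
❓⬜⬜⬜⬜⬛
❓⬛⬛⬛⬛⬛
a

❓❓❓❓❓❓
❓⬜⬜⬜⬜⬜
❓⬜⬜⬜⬜⬜
❓⬜⬜🔴⬜⬜
❓⬜⬜⬜⬜⬜
❓⬛⬛⬛⬛⬛

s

❓⬜⬜⬜⬜⬜
❓⬜⬜⬜⬜⬜
❓⬜⬜⬜⬜⬜
❓⬜⬜🔴⬜⬜
❓⬛⬛⬛⬛⬛
⬛⬛⬛⬛⬛⬛

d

⬜⬜⬜⬜⬜⬛
⬜⬜⬜⬜⬜⬛
⬜⬜⬜⬜⬜⬛
⬜⬜⬜🔴⬜⬛
⬛⬛⬛⬛⬛⬛
⬛⬛⬛⬛⬛⬛

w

❓❓❓❓❓❓
⬜⬜⬜⬜⬜⬛
⬜⬜⬜⬜⬜⬛
⬜⬜⬜🔴⬜⬛
⬜⬜⬜⬜⬜⬛
⬛⬛⬛⬛⬛⬛

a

❓❓❓❓❓❓
❓⬜⬜⬜⬜⬜
❓⬜⬜⬜⬜⬜
❓⬜⬜🔴⬜⬜
❓⬜⬜⬜⬜⬜
❓⬛⬛⬛⬛⬛

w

❓❓❓❓❓❓
❓⬜⬜⬜⬜⬜
❓⬜⬜⬜⬜⬜
❓⬜⬜🔴⬜⬜
❓⬜⬜⬜⬜⬜
❓⬜⬜⬜⬜⬜

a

❓❓❓❓❓❓
❓⬛⬜⬜⬜⬜
❓⬛⬜⬜⬜⬜
❓⬛⬜🔴⬜⬜
❓⬛⬜⬜⬜⬜
❓⬛⬜⬜⬜⬜

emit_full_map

⬛⬜⬜⬜⬜⬜❓
⬛⬜⬜⬜⬜⬜⬛
⬛⬜🔴⬜⬜⬜⬛
⬛⬜⬜⬜⬜⬜⬛
⬛⬜⬜⬜⬜⬜⬛
❓⬛⬛⬛⬛⬛⬛

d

❓❓❓❓❓❓
⬛⬜⬜⬜⬜⬜
⬛⬜⬜⬜⬜⬜
⬛⬜⬜🔴⬜⬜
⬛⬜⬜⬜⬜⬜
⬛⬜⬜⬜⬜⬜

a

❓❓❓❓❓❓
❓⬛⬜⬜⬜⬜
❓⬛⬜⬜⬜⬜
❓⬛⬜🔴⬜⬜
❓⬛⬜⬜⬜⬜
❓⬛⬜⬜⬜⬜

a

❓❓❓❓❓❓
❓⬛⬛⬜⬜⬜
❓⬛⬛⬜⬜⬜
❓⬛⬛🔴⬜⬜
❓⬛⬛⬜⬜⬜
❓⬛⬛⬜⬜⬜

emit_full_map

⬛⬛⬜⬜⬜⬜⬜❓
⬛⬛⬜⬜⬜⬜⬜⬛
⬛⬛🔴⬜⬜⬜⬜⬛
⬛⬛⬜⬜⬜⬜⬜⬛
⬛⬛⬜⬜⬜⬜⬜⬛
❓❓⬛⬛⬛⬛⬛⬛


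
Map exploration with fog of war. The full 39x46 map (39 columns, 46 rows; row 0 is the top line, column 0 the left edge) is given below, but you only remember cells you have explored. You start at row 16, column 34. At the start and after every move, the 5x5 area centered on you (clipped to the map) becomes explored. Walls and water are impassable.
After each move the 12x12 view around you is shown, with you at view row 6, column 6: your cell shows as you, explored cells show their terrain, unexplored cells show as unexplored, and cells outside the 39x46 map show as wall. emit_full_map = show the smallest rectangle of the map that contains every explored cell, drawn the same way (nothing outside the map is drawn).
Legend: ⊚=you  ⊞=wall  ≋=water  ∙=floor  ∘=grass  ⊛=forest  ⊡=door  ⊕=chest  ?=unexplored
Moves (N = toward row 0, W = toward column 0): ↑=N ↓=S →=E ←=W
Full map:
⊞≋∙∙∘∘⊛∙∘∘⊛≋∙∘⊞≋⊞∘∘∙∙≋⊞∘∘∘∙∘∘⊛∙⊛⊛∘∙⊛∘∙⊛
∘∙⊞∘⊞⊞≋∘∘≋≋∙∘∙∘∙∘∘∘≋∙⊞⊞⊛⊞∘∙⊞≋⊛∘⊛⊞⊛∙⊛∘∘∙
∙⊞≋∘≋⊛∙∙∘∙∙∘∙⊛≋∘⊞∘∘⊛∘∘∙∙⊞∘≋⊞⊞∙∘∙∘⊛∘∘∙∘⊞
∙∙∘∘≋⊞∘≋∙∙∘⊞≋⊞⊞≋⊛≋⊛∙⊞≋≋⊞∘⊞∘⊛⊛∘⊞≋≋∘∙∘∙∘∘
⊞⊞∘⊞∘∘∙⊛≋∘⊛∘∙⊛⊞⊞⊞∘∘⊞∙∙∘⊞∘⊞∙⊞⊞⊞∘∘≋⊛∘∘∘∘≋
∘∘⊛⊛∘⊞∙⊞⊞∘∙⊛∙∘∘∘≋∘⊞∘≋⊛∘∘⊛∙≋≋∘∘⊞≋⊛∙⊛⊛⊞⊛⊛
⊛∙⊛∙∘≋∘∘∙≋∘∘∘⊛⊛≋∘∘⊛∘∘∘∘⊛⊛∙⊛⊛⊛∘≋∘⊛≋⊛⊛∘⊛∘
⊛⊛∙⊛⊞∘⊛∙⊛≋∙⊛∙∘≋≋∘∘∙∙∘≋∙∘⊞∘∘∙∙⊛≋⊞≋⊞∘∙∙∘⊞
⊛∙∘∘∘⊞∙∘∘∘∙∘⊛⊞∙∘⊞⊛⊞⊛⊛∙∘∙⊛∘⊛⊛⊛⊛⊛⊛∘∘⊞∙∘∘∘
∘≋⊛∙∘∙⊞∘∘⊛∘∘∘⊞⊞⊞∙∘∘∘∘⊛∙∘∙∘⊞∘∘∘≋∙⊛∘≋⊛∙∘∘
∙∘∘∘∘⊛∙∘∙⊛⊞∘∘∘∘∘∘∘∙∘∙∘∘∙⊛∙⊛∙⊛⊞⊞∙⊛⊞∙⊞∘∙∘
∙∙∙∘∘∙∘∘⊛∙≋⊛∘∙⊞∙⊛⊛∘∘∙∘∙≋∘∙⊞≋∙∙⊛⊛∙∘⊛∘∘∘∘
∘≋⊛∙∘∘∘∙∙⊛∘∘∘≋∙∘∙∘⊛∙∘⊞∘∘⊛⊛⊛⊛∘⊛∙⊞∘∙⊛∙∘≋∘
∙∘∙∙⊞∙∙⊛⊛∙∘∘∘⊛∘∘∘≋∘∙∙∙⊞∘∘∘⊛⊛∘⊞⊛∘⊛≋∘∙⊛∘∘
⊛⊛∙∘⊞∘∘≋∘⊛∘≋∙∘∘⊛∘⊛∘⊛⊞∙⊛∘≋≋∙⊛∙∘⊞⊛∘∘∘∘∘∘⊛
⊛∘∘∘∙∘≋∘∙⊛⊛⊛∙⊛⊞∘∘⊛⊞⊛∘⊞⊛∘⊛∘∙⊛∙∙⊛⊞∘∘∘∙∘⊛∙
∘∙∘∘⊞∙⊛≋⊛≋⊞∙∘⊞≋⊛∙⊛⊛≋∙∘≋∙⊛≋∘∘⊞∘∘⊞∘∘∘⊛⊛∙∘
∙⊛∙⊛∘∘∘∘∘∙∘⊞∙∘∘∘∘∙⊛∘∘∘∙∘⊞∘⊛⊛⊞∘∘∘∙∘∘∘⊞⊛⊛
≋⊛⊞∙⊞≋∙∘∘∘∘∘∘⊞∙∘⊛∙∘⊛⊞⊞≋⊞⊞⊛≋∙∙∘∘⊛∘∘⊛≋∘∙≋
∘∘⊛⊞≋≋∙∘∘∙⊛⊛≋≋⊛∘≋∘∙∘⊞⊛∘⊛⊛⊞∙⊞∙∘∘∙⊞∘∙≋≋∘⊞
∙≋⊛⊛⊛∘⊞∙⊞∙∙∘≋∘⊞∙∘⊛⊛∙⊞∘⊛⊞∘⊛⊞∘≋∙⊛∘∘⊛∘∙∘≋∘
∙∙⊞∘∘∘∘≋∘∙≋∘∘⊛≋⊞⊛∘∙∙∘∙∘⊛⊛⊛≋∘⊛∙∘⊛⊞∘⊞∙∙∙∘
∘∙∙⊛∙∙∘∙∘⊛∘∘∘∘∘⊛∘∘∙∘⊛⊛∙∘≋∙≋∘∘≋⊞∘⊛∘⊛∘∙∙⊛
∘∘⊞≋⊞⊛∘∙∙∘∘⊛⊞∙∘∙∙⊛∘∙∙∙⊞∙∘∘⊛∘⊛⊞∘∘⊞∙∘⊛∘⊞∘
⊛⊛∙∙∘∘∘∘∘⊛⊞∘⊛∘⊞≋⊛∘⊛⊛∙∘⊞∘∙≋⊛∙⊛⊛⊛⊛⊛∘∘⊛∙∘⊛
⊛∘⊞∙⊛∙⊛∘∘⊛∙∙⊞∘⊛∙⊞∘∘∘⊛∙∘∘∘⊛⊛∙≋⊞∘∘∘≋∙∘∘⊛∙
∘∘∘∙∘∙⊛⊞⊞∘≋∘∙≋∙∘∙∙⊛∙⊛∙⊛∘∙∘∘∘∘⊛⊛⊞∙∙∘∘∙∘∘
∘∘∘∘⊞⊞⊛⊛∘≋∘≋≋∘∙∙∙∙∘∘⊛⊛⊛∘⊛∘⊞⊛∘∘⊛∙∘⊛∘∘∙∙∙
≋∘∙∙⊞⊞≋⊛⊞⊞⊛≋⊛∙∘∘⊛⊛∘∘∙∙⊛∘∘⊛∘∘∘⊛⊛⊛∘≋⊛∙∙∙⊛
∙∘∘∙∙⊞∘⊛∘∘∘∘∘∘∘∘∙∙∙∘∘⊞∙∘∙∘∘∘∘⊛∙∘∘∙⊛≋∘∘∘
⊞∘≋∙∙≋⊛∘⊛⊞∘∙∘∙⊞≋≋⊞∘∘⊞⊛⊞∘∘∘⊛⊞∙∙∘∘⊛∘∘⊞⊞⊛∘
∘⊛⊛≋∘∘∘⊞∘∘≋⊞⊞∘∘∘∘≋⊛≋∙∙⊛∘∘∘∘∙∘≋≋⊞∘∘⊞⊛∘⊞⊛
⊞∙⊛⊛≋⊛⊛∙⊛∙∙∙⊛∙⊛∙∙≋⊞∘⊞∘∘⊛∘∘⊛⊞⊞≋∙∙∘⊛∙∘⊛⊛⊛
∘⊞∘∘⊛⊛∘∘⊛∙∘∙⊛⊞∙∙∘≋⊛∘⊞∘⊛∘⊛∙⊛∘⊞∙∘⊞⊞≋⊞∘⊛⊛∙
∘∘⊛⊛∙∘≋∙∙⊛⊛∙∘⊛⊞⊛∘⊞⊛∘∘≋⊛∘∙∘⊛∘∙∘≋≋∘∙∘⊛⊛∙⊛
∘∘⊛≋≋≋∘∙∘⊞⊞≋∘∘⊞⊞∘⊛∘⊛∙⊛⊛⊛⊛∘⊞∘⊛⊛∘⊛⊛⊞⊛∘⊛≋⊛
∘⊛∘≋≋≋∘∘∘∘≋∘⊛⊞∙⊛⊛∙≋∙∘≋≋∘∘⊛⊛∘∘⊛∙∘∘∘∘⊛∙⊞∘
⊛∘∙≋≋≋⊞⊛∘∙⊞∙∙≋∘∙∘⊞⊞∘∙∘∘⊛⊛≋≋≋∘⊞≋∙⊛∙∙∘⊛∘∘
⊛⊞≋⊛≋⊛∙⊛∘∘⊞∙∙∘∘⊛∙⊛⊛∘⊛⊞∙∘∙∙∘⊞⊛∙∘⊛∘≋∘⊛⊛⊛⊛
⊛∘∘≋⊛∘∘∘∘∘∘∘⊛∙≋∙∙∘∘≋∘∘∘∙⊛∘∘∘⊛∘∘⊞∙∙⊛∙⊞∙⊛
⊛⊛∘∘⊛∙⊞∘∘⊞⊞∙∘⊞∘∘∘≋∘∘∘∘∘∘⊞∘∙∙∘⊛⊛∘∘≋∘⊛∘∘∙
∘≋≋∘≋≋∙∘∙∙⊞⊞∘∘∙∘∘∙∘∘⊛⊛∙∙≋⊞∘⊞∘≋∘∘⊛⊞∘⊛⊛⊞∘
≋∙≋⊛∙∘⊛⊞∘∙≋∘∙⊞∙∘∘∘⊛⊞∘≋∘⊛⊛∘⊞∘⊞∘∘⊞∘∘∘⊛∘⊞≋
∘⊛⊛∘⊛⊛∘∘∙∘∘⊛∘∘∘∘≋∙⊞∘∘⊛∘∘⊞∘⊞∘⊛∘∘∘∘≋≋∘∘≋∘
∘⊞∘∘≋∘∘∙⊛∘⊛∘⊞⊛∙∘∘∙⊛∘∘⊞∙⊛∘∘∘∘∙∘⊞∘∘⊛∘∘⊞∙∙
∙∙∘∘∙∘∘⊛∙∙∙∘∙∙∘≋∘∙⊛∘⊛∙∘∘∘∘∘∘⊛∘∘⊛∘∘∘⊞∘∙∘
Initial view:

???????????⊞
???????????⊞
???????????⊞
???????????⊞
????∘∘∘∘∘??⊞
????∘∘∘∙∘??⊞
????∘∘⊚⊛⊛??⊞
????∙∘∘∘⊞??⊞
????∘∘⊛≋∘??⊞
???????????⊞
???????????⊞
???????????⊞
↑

???????????⊞
???????????⊞
???????????⊞
???????????⊞
????⊛≋∘∙⊛??⊞
????∘∘∘∘∘??⊞
????∘∘⊚∙∘??⊞
????∘∘∘⊛⊛??⊞
????∙∘∘∘⊞??⊞
????∘∘⊛≋∘??⊞
???????????⊞
???????????⊞

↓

???????????⊞
???????????⊞
???????????⊞
????⊛≋∘∙⊛??⊞
????∘∘∘∘∘??⊞
????∘∘∘∙∘??⊞
????∘∘⊚⊛⊛??⊞
????∙∘∘∘⊞??⊞
????∘∘⊛≋∘??⊞
???????????⊞
???????????⊞
???????????⊞

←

????????????
????????????
????????????
?????⊛≋∘∙⊛??
????⊛∘∘∘∘∘??
????⊞∘∘∘∙∘??
????⊞∘⊚∘⊛⊛??
????∘∙∘∘∘⊞??
????⊛∘∘⊛≋∘??
????????????
????????????
????????????

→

???????????⊞
???????????⊞
???????????⊞
????⊛≋∘∙⊛??⊞
???⊛∘∘∘∘∘??⊞
???⊞∘∘∘∙∘??⊞
???⊞∘∘⊚⊛⊛??⊞
???∘∙∘∘∘⊞??⊞
???⊛∘∘⊛≋∘??⊞
???????????⊞
???????????⊞
???????????⊞

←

????????????
????????????
????????????
?????⊛≋∘∙⊛??
????⊛∘∘∘∘∘??
????⊞∘∘∘∙∘??
????⊞∘⊚∘⊛⊛??
????∘∙∘∘∘⊞??
????⊛∘∘⊛≋∘??
????????????
????????????
????????????

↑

????????????
????????????
????????????
????????????
????∘⊛≋∘∙⊛??
????⊛∘∘∘∘∘??
????⊞∘⊚∘∙∘??
????⊞∘∘∘⊛⊛??
????∘∙∘∘∘⊞??
????⊛∘∘⊛≋∘??
????????????
????????????

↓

????????????
????????????
????????????
????∘⊛≋∘∙⊛??
????⊛∘∘∘∘∘??
????⊞∘∘∘∙∘??
????⊞∘⊚∘⊛⊛??
????∘∙∘∘∘⊞??
????⊛∘∘⊛≋∘??
????????????
????????????
????????????

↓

????????????
????????????
????∘⊛≋∘∙⊛??
????⊛∘∘∘∘∘??
????⊞∘∘∘∙∘??
????⊞∘∘∘⊛⊛??
????∘∙⊚∘∘⊞??
????⊛∘∘⊛≋∘??
????∙⊞∘∙≋???
????????????
????????????
????????????

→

???????????⊞
???????????⊞
???∘⊛≋∘∙⊛??⊞
???⊛∘∘∘∘∘??⊞
???⊞∘∘∘∙∘??⊞
???⊞∘∘∘⊛⊛??⊞
???∘∙∘⊚∘⊞??⊞
???⊛∘∘⊛≋∘??⊞
???∙⊞∘∙≋≋??⊞
???????????⊞
???????????⊞
???????????⊞

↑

???????????⊞
???????????⊞
???????????⊞
???∘⊛≋∘∙⊛??⊞
???⊛∘∘∘∘∘??⊞
???⊞∘∘∘∙∘??⊞
???⊞∘∘⊚⊛⊛??⊞
???∘∙∘∘∘⊞??⊞
???⊛∘∘⊛≋∘??⊞
???∙⊞∘∙≋≋??⊞
???????????⊞
???????????⊞

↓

???????????⊞
???????????⊞
???∘⊛≋∘∙⊛??⊞
???⊛∘∘∘∘∘??⊞
???⊞∘∘∘∙∘??⊞
???⊞∘∘∘⊛⊛??⊞
???∘∙∘⊚∘⊞??⊞
???⊛∘∘⊛≋∘??⊞
???∙⊞∘∙≋≋??⊞
???????????⊞
???????????⊞
???????????⊞

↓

???????????⊞
???∘⊛≋∘∙⊛??⊞
???⊛∘∘∘∘∘??⊞
???⊞∘∘∘∙∘??⊞
???⊞∘∘∘⊛⊛??⊞
???∘∙∘∘∘⊞??⊞
???⊛∘∘⊚≋∘??⊞
???∙⊞∘∙≋≋??⊞
????∘⊛∘∙∘??⊞
???????????⊞
???????????⊞
???????????⊞

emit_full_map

∘⊛≋∘∙⊛
⊛∘∘∘∘∘
⊞∘∘∘∙∘
⊞∘∘∘⊛⊛
∘∙∘∘∘⊞
⊛∘∘⊚≋∘
∙⊞∘∙≋≋
?∘⊛∘∙∘

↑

???????????⊞
???????????⊞
???∘⊛≋∘∙⊛??⊞
???⊛∘∘∘∘∘??⊞
???⊞∘∘∘∙∘??⊞
???⊞∘∘∘⊛⊛??⊞
???∘∙∘⊚∘⊞??⊞
???⊛∘∘⊛≋∘??⊞
???∙⊞∘∙≋≋??⊞
????∘⊛∘∙∘??⊞
???????????⊞
???????????⊞

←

????????????
????????????
????∘⊛≋∘∙⊛??
????⊛∘∘∘∘∘??
????⊞∘∘∘∙∘??
????⊞∘∘∘⊛⊛??
????∘∙⊚∘∘⊞??
????⊛∘∘⊛≋∘??
????∙⊞∘∙≋≋??
?????∘⊛∘∙∘??
????????????
????????????

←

????????????
????????????
?????∘⊛≋∘∙⊛?
?????⊛∘∘∘∘∘?
????⊛⊞∘∘∘∙∘?
????∘⊞∘∘∘⊛⊛?
????∘∘⊚∘∘∘⊞?
????∘⊛∘∘⊛≋∘?
????∘∙⊞∘∙≋≋?
??????∘⊛∘∙∘?
????????????
????????????

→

????????????
????????????
????∘⊛≋∘∙⊛??
????⊛∘∘∘∘∘??
???⊛⊞∘∘∘∙∘??
???∘⊞∘∘∘⊛⊛??
???∘∘∙⊚∘∘⊞??
???∘⊛∘∘⊛≋∘??
???∘∙⊞∘∙≋≋??
?????∘⊛∘∙∘??
????????????
????????????

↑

????????????
????????????
????????????
????∘⊛≋∘∙⊛??
????⊛∘∘∘∘∘??
???⊛⊞∘∘∘∙∘??
???∘⊞∘⊚∘⊛⊛??
???∘∘∙∘∘∘⊞??
???∘⊛∘∘⊛≋∘??
???∘∙⊞∘∙≋≋??
?????∘⊛∘∙∘??
????????????

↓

????????????
????????????
????∘⊛≋∘∙⊛??
????⊛∘∘∘∘∘??
???⊛⊞∘∘∘∙∘??
???∘⊞∘∘∘⊛⊛??
???∘∘∙⊚∘∘⊞??
???∘⊛∘∘⊛≋∘??
???∘∙⊞∘∙≋≋??
?????∘⊛∘∙∘??
????????????
????????????

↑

????????????
????????????
????????????
????∘⊛≋∘∙⊛??
????⊛∘∘∘∘∘??
???⊛⊞∘∘∘∙∘??
???∘⊞∘⊚∘⊛⊛??
???∘∘∙∘∘∘⊞??
???∘⊛∘∘⊛≋∘??
???∘∙⊞∘∙≋≋??
?????∘⊛∘∙∘??
????????????

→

???????????⊞
???????????⊞
???????????⊞
???∘⊛≋∘∙⊛??⊞
???⊛∘∘∘∘∘??⊞
??⊛⊞∘∘∘∙∘??⊞
??∘⊞∘∘⊚⊛⊛??⊞
??∘∘∙∘∘∘⊞??⊞
??∘⊛∘∘⊛≋∘??⊞
??∘∙⊞∘∙≋≋??⊞
????∘⊛∘∙∘??⊞
???????????⊞


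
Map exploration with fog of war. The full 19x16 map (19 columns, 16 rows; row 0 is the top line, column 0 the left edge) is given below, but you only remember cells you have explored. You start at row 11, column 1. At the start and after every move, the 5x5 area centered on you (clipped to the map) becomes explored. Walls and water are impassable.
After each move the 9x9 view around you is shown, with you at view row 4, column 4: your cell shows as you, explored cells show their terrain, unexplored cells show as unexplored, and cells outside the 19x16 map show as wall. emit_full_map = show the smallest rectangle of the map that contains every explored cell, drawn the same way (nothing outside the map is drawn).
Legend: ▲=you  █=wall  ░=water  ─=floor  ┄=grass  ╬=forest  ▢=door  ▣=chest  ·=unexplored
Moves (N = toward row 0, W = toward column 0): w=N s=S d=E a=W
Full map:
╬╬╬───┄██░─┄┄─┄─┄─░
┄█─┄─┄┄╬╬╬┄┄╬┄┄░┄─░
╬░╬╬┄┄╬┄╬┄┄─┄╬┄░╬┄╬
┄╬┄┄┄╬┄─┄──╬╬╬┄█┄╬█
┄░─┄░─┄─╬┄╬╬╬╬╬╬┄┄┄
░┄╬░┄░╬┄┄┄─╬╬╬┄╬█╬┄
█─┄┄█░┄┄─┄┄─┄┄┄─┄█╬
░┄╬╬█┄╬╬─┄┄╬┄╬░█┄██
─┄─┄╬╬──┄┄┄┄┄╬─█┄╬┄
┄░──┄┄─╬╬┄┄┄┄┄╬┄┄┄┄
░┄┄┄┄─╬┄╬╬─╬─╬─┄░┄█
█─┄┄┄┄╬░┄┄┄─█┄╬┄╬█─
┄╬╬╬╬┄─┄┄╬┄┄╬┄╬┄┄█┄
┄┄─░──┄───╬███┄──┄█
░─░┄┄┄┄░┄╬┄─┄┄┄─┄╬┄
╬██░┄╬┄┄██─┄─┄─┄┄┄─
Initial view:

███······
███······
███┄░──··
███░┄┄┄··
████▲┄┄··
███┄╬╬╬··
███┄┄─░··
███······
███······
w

███······
███······
███─┄─┄··
███┄░──··
███░▲┄┄··
████─┄┄··
███┄╬╬╬··
███┄┄─░··
███······

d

██·······
██·······
██─┄─┄╬··
██┄░──┄··
██░┄▲┄┄··
███─┄┄┄··
██┄╬╬╬╬··
██┄┄─░···
██·······

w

██·······
██·······
██░┄╬╬█··
██─┄─┄╬··
██┄░▲─┄··
██░┄┄┄┄··
███─┄┄┄··
██┄╬╬╬╬··
██┄┄─░···

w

██·······
██·······
███─┄┄█··
██░┄╬╬█··
██─┄▲┄╬··
██┄░──┄··
██░┄┄┄┄··
███─┄┄┄··
██┄╬╬╬╬··

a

███······
███······
████─┄┄█·
███░┄╬╬█·
███─▲─┄╬·
███┄░──┄·
███░┄┄┄┄·
████─┄┄┄·
███┄╬╬╬╬·

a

████·····
████·····
█████─┄┄█
████░┄╬╬█
████▲┄─┄╬
████┄░──┄
████░┄┄┄┄
█████─┄┄┄
████┄╬╬╬╬

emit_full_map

█─┄┄█
░┄╬╬█
▲┄─┄╬
┄░──┄
░┄┄┄┄
█─┄┄┄
┄╬╬╬╬
┄┄─░·

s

████·····
█████─┄┄█
████░┄╬╬█
████─┄─┄╬
████▲░──┄
████░┄┄┄┄
█████─┄┄┄
████┄╬╬╬╬
████┄┄─░·

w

████·····
████·····
█████─┄┄█
████░┄╬╬█
████▲┄─┄╬
████┄░──┄
████░┄┄┄┄
█████─┄┄┄
████┄╬╬╬╬

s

████·····
█████─┄┄█
████░┄╬╬█
████─┄─┄╬
████▲░──┄
████░┄┄┄┄
█████─┄┄┄
████┄╬╬╬╬
████┄┄─░·


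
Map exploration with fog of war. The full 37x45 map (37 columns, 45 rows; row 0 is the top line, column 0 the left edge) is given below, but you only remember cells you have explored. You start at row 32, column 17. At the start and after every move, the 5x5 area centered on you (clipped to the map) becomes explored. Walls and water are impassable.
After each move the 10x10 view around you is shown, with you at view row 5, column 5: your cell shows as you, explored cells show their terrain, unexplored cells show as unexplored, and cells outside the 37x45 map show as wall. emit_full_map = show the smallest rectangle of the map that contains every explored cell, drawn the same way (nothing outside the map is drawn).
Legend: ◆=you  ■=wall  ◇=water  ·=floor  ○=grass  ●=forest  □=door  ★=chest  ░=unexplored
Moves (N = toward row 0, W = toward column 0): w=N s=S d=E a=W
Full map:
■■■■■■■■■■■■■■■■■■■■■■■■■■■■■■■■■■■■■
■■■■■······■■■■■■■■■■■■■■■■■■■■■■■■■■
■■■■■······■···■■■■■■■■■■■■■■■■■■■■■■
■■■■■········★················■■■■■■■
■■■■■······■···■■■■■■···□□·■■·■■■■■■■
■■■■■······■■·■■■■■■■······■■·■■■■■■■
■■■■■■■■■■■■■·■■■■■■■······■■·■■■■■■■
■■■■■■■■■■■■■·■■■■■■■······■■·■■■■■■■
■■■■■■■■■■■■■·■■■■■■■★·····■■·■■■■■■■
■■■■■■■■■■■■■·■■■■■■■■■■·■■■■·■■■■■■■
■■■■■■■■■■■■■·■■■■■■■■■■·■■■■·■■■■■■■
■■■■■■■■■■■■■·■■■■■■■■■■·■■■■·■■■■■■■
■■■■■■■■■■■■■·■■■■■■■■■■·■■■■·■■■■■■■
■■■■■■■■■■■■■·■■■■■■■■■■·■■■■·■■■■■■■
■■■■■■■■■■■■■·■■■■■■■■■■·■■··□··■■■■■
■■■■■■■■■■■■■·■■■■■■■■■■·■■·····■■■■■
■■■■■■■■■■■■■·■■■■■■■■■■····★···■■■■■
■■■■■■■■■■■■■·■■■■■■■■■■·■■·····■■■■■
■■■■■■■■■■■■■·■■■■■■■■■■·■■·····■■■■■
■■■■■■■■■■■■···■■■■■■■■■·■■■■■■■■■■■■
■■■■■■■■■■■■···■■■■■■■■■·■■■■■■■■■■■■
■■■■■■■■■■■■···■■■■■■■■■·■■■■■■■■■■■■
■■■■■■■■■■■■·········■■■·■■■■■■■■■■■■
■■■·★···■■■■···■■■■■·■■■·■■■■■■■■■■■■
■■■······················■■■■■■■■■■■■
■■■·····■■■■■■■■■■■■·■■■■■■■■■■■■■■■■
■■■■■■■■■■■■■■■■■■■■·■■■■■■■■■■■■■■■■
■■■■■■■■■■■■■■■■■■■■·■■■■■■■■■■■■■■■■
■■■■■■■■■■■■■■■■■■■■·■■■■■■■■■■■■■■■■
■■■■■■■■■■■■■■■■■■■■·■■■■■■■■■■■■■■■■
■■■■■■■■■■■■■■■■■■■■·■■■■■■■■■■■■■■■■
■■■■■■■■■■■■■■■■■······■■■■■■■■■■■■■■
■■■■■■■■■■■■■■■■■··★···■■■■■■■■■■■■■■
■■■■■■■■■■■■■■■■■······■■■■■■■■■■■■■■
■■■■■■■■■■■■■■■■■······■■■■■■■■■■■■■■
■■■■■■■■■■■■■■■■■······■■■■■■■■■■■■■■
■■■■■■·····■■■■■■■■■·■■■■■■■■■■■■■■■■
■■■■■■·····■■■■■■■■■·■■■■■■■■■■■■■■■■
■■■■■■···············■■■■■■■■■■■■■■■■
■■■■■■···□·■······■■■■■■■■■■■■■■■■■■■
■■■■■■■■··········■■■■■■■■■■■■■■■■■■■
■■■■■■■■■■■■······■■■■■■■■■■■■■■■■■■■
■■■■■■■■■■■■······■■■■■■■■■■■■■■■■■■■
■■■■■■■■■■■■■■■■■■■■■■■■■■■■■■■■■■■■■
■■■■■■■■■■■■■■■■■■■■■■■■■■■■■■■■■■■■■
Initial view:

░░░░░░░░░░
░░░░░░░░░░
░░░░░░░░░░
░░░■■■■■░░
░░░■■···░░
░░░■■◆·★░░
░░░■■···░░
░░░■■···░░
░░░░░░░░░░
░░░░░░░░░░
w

░░░░░░░░░░
░░░░░░░░░░
░░░░░░░░░░
░░░■■■■■░░
░░░■■■■■░░
░░░■■◆··░░
░░░■■··★░░
░░░■■···░░
░░░■■···░░
░░░░░░░░░░

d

░░░░░░░░░░
░░░░░░░░░░
░░░░░░░░░░
░░■■■■■·░░
░░■■■■■·░░
░░■■·◆··░░
░░■■··★·░░
░░■■····░░
░░■■···░░░
░░░░░░░░░░

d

░░░░░░░░░░
░░░░░░░░░░
░░░░░░░░░░
░■■■■■·■░░
░■■■■■·■░░
░■■··◆··░░
░■■··★··░░
░■■·····░░
░■■···░░░░
░░░░░░░░░░

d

░░░░░░░░░░
░░░░░░░░░░
░░░░░░░░░░
■■■■■·■■░░
■■■■■·■■░░
■■···◆··░░
■■··★···░░
■■······░░
■■···░░░░░
░░░░░░░░░░

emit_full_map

■■■■■·■■
■■■■■·■■
■■···◆··
■■··★···
■■······
■■···░░░

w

░░░░░░░░░░
░░░░░░░░░░
░░░░░░░░░░
░░░■■·■■░░
■■■■■·■■░░
■■■■■◆■■░░
■■······░░
■■··★···░░
■■······░░
■■···░░░░░

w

░░░░░░░░░░
░░░░░░░░░░
░░░░░░░░░░
░░░■■·■■░░
░░░■■·■■░░
■■■■■◆■■░░
■■■■■·■■░░
■■······░░
■■··★···░░
■■······░░

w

░░░░░░░░░░
░░░░░░░░░░
░░░░░░░░░░
░░░■■·■■░░
░░░■■·■■░░
░░░■■◆■■░░
■■■■■·■■░░
■■■■■·■■░░
■■······░░
■■··★···░░

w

░░░░░░░░░░
░░░░░░░░░░
░░░░░░░░░░
░░░■■·■■░░
░░░■■·■■░░
░░░■■◆■■░░
░░░■■·■■░░
■■■■■·■■░░
■■■■■·■■░░
■■······░░

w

░░░░░░░░░░
░░░░░░░░░░
░░░░░░░░░░
░░░·····░░
░░░■■·■■░░
░░░■■◆■■░░
░░░■■·■■░░
░░░■■·■■░░
■■■■■·■■░░
■■■■■·■■░░

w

░░░░░░░░░░
░░░░░░░░░░
░░░░░░░░░░
░░░■■·■■░░
░░░·····░░
░░░■■◆■■░░
░░░■■·■■░░
░░░■■·■■░░
░░░■■·■■░░
■■■■■·■■░░

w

░░░░░░░░░░
░░░░░░░░░░
░░░░░░░░░░
░░░···■■░░
░░░■■·■■░░
░░░··◆··░░
░░░■■·■■░░
░░░■■·■■░░
░░░■■·■■░░
░░░■■·■■░░

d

░░░░░░░░░░
░░░░░░░░░░
░░░░░░░░░░
░░···■■■░░
░░■■·■■■░░
░░···◆··░░
░░■■·■■■░░
░░■■·■■■░░
░░■■·■■░░░
░░■■·■■░░░

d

░░░░░░░░░░
░░░░░░░░░░
░░░░░░░░░░
░···■■■·░░
░■■·■■■·░░
░····◆··░░
░■■·■■■■░░
░■■·■■■■░░
░■■·■■░░░░
░■■·■■░░░░

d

░░░░░░░░░░
░░░░░░░░░░
░░░░░░░░░░
···■■■·■░░
■■·■■■·■░░
·····◆·■░░
■■·■■■■■░░
■■·■■■■■░░
■■·■■░░░░░
■■·■■░░░░░

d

░░░░░░░░░░
░░░░░░░░░░
░░░░░░░░░░
··■■■·■■░░
■·■■■·■■░░
·····◆■■░░
■·■■■■■■░░
■·■■■■■■░░
■·■■░░░░░░
■·■■░░░░░░

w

░░░░░░░░░░
░░░░░░░░░░
░░░░░░░░░░
░░░■■·■■░░
··■■■·■■░░
■·■■■◆■■░░
······■■░░
■·■■■■■■░░
■·■■■■■■░░
■·■■░░░░░░

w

░░░░░░░░░░
░░░░░░░░░░
░░░░░░░░░░
░░░■■·■■░░
░░░■■·■■░░
··■■■◆■■░░
■·■■■·■■░░
······■■░░
■·■■■■■■░░
■·■■■■■■░░

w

░░░░░░░░░░
░░░░░░░░░░
░░░░░░░░░░
░░░■■·■■░░
░░░■■·■■░░
░░░■■◆■■░░
··■■■·■■░░
■·■■■·■■░░
······■■░░
■·■■■■■■░░

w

░░░░░░░░░░
░░░░░░░░░░
░░░░░░░░░░
░░░■■·■■░░
░░░■■·■■░░
░░░■■◆■■░░
░░░■■·■■░░
··■■■·■■░░
■·■■■·■■░░
······■■░░

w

░░░░░░░░░░
░░░░░░░░░░
░░░░░░░░░░
░░░■■·■■░░
░░░■■·■■░░
░░░■■◆■■░░
░░░■■·■■░░
░░░■■·■■░░
··■■■·■■░░
■·■■■·■■░░

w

░░░░░░░░░░
░░░░░░░░░░
░░░░░░░░░░
░░░■■···░░
░░░■■·■■░░
░░░■■◆■■░░
░░░■■·■■░░
░░░■■·■■░░
░░░■■·■■░░
··■■■·■■░░

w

░░░░░░░░░░
░░░░░░░░░░
░░░░░░░░░░
░░░■■·■■░░
░░░■■···░░
░░░■■◆■■░░
░░░■■·■■░░
░░░■■·■■░░
░░░■■·■■░░
░░░■■·■■░░

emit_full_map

░░░░░░░■■·■■
░░░░░░░■■···
░░░░░░░■■◆■■
░░░░░░░■■·■■
░░░░░░░■■·■■
░░░░░░░■■·■■
░░░░░░░■■·■■
░░░···■■■·■■
░░░■■·■■■·■■
░░░·······■■
░░░■■·■■■■■■
░░░■■·■■■■■■
░░░■■·■■░░░░
░░░■■·■■░░░░
■■■■■·■■░░░░
■■■■■·■■░░░░
■■······░░░░
■■··★···░░░░
■■······░░░░
■■···░░░░░░░

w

░░░░░░░░░░
░░░░░░░░░░
░░░░░░░░░░
░░░■■·■■░░
░░░■■·■■░░
░░░■■◆··░░
░░░■■·■■░░
░░░■■·■■░░
░░░■■·■■░░
░░░■■·■■░░

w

░░░░░░░░░░
░░░░░░░░░░
░░░░░░░░░░
░░░■■·■■░░
░░░■■·■■░░
░░░■■◆■■░░
░░░■■···░░
░░░■■·■■░░
░░░■■·■■░░
░░░■■·■■░░

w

░░░░░░░░░░
░░░░░░░░░░
░░░░░░░░░░
░░░■■·■■░░
░░░■■·■■░░
░░░■■◆■■░░
░░░■■·■■░░
░░░■■···░░
░░░■■·■■░░
░░░■■·■■░░

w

░░░░░░░░░░
░░░░░░░░░░
░░░░░░░░░░
░░░■■·■■░░
░░░■■·■■░░
░░░■■◆■■░░
░░░■■·■■░░
░░░■■·■■░░
░░░■■···░░
░░░■■·■■░░

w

░░░░░░░░░░
░░░░░░░░░░
░░░░░░░░░░
░░░■■·■■░░
░░░■■·■■░░
░░░■■◆■■░░
░░░■■·■■░░
░░░■■·■■░░
░░░■■·■■░░
░░░■■···░░

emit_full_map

░░░░░░░■■·■■
░░░░░░░■■·■■
░░░░░░░■■◆■■
░░░░░░░■■·■■
░░░░░░░■■·■■
░░░░░░░■■·■■
░░░░░░░■■···
░░░░░░░■■·■■
░░░░░░░■■·■■
░░░░░░░■■·■■
░░░░░░░■■·■■
░░░░░░░■■·■■
░░░···■■■·■■
░░░■■·■■■·■■
░░░·······■■
░░░■■·■■■■■■
░░░■■·■■■■■■
░░░■■·■■░░░░
░░░■■·■■░░░░
■■■■■·■■░░░░
■■■■■·■■░░░░
■■······░░░░
■■··★···░░░░
■■······░░░░
■■···░░░░░░░

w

░░░░░░░░░░
░░░░░░░░░░
░░░░░░░░░░
░░░■■·■■░░
░░░■■·■■░░
░░░■■◆■■░░
░░░■■·■■░░
░░░■■·■■░░
░░░■■·■■░░
░░░■■·■■░░

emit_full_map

░░░░░░░■■·■■
░░░░░░░■■·■■
░░░░░░░■■◆■■
░░░░░░░■■·■■
░░░░░░░■■·■■
░░░░░░░■■·■■
░░░░░░░■■·■■
░░░░░░░■■···
░░░░░░░■■·■■
░░░░░░░■■·■■
░░░░░░░■■·■■
░░░░░░░■■·■■
░░░░░░░■■·■■
░░░···■■■·■■
░░░■■·■■■·■■
░░░·······■■
░░░■■·■■■■■■
░░░■■·■■■■■■
░░░■■·■■░░░░
░░░■■·■■░░░░
■■■■■·■■░░░░
■■■■■·■■░░░░
■■······░░░░
■■··★···░░░░
■■······░░░░
■■···░░░░░░░
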